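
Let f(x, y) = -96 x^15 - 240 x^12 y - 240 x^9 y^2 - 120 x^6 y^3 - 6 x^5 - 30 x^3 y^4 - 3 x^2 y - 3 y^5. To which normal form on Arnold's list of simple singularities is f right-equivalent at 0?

The Hessian of f at 0 has rank 0. Corank 2; j^3 = -3*x^2*y has shape L^2 M (L != M), so D-series; mu = 6 gives D_6.

D_{6}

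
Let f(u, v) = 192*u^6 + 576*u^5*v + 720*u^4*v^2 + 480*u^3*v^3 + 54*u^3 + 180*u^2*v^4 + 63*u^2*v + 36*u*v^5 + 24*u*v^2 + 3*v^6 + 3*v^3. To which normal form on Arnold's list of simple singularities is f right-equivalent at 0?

The Hessian of f at 0 is [[0, 0], [0, 0]] with rank 0, so corank 2. A Groebner basis of the Jacobian ideal J(f) in C{u,v} is {-243*u*v/4 + v^5 - 81*v^2/4, u*v^2 + v^3/3, u^2 + 5*u*v/6 + v^2/6}; counting standard monomials gives mu = 7. Corank 2; j^3 = 3*(2*u + v)*(3*u + v)^2 has shape L^2 M (L != M), so D-series; mu = 7 gives D_7.

D_{7}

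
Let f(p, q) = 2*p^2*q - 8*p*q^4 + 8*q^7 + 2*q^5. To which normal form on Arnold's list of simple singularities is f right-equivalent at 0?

D6

The Hessian of f at 0 has rank 0. Corank 2; j^3 = 2*p^2*q has shape L^2 M (L != M), so D-series; mu = 6 gives D_6.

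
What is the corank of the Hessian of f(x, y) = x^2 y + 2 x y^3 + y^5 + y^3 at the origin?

2

Hessian at 0 has rank 0.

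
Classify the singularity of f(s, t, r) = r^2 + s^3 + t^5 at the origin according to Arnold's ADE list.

E_8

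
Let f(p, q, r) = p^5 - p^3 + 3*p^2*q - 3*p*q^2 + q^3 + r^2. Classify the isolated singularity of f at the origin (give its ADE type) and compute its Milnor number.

Type E_{8}, Milnor number mu = 8.

The Hessian of f at 0 has rank 1. Corank 2; j^3 = -(p - q)^3 is a perfect cube, so E-series; the 5-jet and mu = 8 give E_8.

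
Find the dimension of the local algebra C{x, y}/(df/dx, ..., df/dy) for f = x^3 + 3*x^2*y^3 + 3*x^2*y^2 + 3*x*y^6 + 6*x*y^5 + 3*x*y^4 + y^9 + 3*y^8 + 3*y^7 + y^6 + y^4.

The Hessian of f at 0 is [[0, 0], [0, 0]] with rank 0, so corank 2. A Groebner basis of the Jacobian ideal J(f) in C{x,y} is {x^3, x^2*y, x^2/2 + x*y^2, y^3}; counting standard monomials gives mu = 6. Corank 2; j^3 = x^3 is a perfect cube, so E-series; the 4-jet and mu = 6 give E_6.

6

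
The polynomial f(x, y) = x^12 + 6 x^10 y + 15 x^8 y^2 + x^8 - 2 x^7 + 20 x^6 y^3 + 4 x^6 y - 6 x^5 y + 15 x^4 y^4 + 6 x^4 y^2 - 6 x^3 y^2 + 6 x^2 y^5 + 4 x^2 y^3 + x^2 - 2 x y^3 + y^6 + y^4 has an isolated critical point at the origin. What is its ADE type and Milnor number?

The Hessian of f at 0 has rank 1. Corank 1: A-series; mu = 3 gives A_3.

Type A_3, Milnor number mu = 3.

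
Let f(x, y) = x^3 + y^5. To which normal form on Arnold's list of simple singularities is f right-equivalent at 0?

E8

The Hessian of f at 0 has rank 0. Corank 2; j^3 = x^3 is a perfect cube, so E-series; the 5-jet and mu = 8 give E_8.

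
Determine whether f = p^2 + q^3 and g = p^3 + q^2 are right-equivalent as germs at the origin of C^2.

Yes.

The Hessian of f at 0 has rank 1. Corank 1: A-series; mu = 2 gives A_2. The Hessian of g at 0 has rank 1. Corank 1: A-series; mu = 2 gives A_2. Both have type A_2, hence right-equivalent.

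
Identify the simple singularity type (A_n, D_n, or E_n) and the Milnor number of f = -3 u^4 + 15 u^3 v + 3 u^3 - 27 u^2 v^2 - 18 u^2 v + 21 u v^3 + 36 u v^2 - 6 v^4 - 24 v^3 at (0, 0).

The Hessian of f at 0 is [[0, 0], [0, 0]] with rank 0, so corank 2. A Groebner basis of the Jacobian ideal J(f) in C{u,v} is {3*u^2 - 12*u*v + v^4 - v^3 + 12*v^2, u^3 - 18*u^2 + 72*u*v - 2*v^3 - 72*v^2, u^2*v - 7*u^2 + 28*u*v - 5*v^3/3 - 28*v^2, -2*u^2 + u*v^2 + 8*u*v - 4*v^3/3 - 8*v^2}; counting standard monomials gives mu = 7. Corank 2; j^3 = 3*(u - 2*v)^3 is a perfect cube, so E-series; the 4-jet and mu = 7 give E_7.

Type E_7, Milnor number mu = 7.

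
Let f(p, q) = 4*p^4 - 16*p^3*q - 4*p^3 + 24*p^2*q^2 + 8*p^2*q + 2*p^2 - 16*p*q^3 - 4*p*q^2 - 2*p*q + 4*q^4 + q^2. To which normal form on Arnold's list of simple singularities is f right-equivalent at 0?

A_{1}

The Hessian of f at 0 is [[4, -2], [-2, 2]] with rank 2, so corank 0. A Groebner basis of the Jacobian ideal J(f) in C{p,q} is {p, q}; counting standard monomials gives mu = 1. Corank 0: nondegenerate Morse point, so A_1.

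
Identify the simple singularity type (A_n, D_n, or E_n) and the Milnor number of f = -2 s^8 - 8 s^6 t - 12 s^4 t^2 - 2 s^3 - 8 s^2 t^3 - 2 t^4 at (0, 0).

The Hessian of f at 0 has rank 0. Corank 2; j^3 = -2*s^3 is a perfect cube, so E-series; the 4-jet and mu = 6 give E_6.

Type E_{6}, Milnor number mu = 6.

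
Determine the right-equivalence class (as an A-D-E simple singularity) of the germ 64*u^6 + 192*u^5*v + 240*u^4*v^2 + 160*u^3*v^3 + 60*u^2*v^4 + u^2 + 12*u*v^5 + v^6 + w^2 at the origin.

The Hessian of f at 0 is [[2, 0, 0], [0, 0, 0], [0, 0, 2]] with rank 2, so corank 1. A Groebner basis of the Jacobian ideal J(f) in C{u,v,w} is {v^5, u, w}; counting standard monomials gives mu = 5. Corank 1: A-series; mu = 5 gives A_5.

A_{5}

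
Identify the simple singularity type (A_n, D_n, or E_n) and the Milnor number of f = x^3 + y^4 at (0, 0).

Type E_6, Milnor number mu = 6.

The Hessian of f at 0 is [[0, 0], [0, 0]] with rank 0, so corank 2. A Groebner basis of the Jacobian ideal J(f) in C{x,y} is {y^3, x^2}; counting standard monomials gives mu = 6. Corank 2; j^3 = x^3 is a perfect cube, so E-series; the 4-jet and mu = 6 give E_6.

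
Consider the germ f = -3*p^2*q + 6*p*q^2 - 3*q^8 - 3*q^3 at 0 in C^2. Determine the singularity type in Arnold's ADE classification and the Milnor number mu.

Type D_9, Milnor number mu = 9.

The Hessian of f at 0 has rank 0. Corank 2; j^3 = -3*q*(p - q)^2 has shape L^2 M (L != M), so D-series; mu = 9 gives D_9.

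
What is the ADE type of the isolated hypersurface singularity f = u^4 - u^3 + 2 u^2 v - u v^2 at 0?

D5

The Hessian of f at 0 has rank 0. Corank 2; j^3 = -u*(u - v)^2 has shape L^2 M (L != M), so D-series; mu = 5 gives D_5.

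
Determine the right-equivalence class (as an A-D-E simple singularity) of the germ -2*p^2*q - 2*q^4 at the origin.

The Hessian of f at 0 has rank 0. Corank 2; j^3 = -2*p^2*q has shape L^2 M (L != M), so D-series; mu = 5 gives D_5.

D_5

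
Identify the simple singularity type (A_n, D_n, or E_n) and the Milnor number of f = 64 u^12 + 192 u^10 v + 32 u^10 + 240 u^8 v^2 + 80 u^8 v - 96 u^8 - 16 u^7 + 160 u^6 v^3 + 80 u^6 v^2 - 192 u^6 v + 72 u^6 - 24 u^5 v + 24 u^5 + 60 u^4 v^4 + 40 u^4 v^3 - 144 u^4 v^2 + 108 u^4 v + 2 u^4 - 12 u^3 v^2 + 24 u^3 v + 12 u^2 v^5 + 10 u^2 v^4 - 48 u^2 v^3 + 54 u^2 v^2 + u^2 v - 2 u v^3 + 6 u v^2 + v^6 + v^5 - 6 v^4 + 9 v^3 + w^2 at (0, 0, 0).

Type D_7, Milnor number mu = 7.

The Hessian of f at 0 is [[0, 0, 0], [0, 0, 0], [0, 0, 2]] with rank 1, so corank 2. A Groebner basis of the Jacobian ideal J(f) in C{u,v,w} is {13775*u^2/23214937 + 115721*u*v/23214937 + v^4 + 1752763*v^3/23214937 + 223188*v^2/23214937, u^3 + 3945375*u^2/23214937 + 23692773*u*v/46429874 + 65067*v^3/46429874 + 61569*v^2/46429874, u^2*v - 342*u^2/23214937 + 23645987*u*v/139289622 + 283249*v^3/139289622 + 23652143*v^2/46429874, -146011*u^2/23214937 + u*v^2 - 1752421*u*v/23214937 + 23197996*v^3/23214937 - 3943164*v^2/23214937, w}; counting standard monomials gives mu = 7. Corank 2; j^3 = v*(u + 3*v)^2 has shape L^2 M (L != M), so D-series; mu = 7 gives D_7.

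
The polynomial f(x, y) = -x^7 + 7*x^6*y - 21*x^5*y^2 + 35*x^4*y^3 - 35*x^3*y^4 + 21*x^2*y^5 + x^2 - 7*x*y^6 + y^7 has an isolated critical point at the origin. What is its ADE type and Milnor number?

Type A_6, Milnor number mu = 6.

The Hessian of f at 0 has rank 1. Corank 1: A-series; mu = 6 gives A_6.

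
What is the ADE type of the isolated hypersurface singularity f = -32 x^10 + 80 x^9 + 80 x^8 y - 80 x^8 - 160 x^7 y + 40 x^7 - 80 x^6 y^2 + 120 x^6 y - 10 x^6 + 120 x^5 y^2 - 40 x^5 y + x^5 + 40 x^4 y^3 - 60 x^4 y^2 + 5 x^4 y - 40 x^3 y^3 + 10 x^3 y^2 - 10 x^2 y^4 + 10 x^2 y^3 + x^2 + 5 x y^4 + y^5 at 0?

A_{4}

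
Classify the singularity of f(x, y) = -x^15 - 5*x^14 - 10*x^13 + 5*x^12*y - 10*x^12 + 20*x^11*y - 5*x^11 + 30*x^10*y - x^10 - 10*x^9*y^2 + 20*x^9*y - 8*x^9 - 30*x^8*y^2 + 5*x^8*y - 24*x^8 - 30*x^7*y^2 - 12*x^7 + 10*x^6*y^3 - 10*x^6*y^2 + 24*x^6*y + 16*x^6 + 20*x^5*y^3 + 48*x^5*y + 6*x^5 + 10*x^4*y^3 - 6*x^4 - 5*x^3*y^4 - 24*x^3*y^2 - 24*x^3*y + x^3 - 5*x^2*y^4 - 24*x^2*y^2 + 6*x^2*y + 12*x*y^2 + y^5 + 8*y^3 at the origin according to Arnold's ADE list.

E8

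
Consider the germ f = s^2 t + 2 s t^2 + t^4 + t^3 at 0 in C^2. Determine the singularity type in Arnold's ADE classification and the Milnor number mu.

Type D_5, Milnor number mu = 5.

The Hessian of f at 0 is [[0, 0], [0, 0]] with rank 0, so corank 2. A Groebner basis of the Jacobian ideal J(f) in C{s,t} is {s^3 - s^2/4 + t^2/4, s^2/4 + t^3 - t^2/4, s*t + t^2}; counting standard monomials gives mu = 5. Corank 2; j^3 = t*(s + t)^2 has shape L^2 M (L != M), so D-series; mu = 5 gives D_5.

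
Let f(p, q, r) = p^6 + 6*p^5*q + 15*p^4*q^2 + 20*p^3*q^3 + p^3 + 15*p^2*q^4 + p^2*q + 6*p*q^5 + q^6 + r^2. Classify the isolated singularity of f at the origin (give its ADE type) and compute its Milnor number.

Type D7, Milnor number mu = 7.

The Hessian of f at 0 has rank 1. Corank 2; j^3 = p^2*(p + q) has shape L^2 M (L != M), so D-series; mu = 7 gives D_7.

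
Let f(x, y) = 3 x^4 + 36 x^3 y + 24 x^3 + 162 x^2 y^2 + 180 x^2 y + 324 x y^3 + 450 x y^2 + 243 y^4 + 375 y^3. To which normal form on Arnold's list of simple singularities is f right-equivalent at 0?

E6

The Hessian of f at 0 has rank 0. Corank 2; j^3 = 3*(2*x + 5*y)^3 is a perfect cube, so E-series; the 4-jet and mu = 6 give E_6.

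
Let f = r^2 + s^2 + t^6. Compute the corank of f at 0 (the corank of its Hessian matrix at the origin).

1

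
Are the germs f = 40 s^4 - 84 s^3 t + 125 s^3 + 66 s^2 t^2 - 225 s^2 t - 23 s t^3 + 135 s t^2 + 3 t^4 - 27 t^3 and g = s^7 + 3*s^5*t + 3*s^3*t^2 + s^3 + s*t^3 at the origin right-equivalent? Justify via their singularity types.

The Hessian of f at 0 is [[0, 0], [0, 0]] with rank 0, so corank 2. A Groebner basis of the Jacobian ideal J(f) in C{s,t} is {1171875*s^2/4 - 703125*s*t/2 + t^4 + 125*t^3/4 + 421875*t^2/4, s^3 + 2475*s^2/4 - 1485*s*t/2 - 3*t^3/20 + 891*t^2/4, s^2*t + 2875*s^2/4 - 1725*s*t/2 - 17*t^3/60 + 1035*t^2/4, 625*s^2 + s*t^2 - 750*s*t - 8*t^3/15 + 225*t^2}; counting standard monomials gives mu = 7. Corank 2; j^3 = (5*s - 3*t)^3 is a perfect cube, so E-series; the 4-jet and mu = 7 give E_7. The Hessian of g at 0 is [[0, 0], [0, 0]] with rank 0, so corank 2. A Groebner basis of the Jacobian ideal J(g) in C{s,t} is {s^3, s*t^2, 3*s^2 + t^3}; counting standard monomials gives mu = 7. Corank 2; j^3 = s^3 is a perfect cube, so E-series; the 4-jet and mu = 7 give E_7. Both have type E_7, hence right-equivalent.

Yes.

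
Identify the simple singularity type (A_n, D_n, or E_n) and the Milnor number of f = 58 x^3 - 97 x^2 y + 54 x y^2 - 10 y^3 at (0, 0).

The Hessian of f at 0 has rank 0. Corank 2; j^3 = (2*x - y)*(29*x^2 - 34*x*y + 10*y^2) splits into three distinct lines over C (the quadratic factor has nonzero discriminant), so D_4.

Type D4, Milnor number mu = 4.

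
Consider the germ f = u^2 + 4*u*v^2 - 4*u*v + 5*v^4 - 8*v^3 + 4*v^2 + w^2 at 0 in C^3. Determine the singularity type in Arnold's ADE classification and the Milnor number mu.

Type A_{3}, Milnor number mu = 3.

The Hessian of f at 0 is [[2, -4, 0], [-4, 8, 0], [0, 0, 2]] with rank 2, so corank 1. A Groebner basis of the Jacobian ideal J(f) in C{u,v,w} is {u^2 + 2*u - 4*v, u*v + u - 2*v, u/2 + v^2 - v, w}; counting standard monomials gives mu = 3. Corank 1: A-series; mu = 3 gives A_3.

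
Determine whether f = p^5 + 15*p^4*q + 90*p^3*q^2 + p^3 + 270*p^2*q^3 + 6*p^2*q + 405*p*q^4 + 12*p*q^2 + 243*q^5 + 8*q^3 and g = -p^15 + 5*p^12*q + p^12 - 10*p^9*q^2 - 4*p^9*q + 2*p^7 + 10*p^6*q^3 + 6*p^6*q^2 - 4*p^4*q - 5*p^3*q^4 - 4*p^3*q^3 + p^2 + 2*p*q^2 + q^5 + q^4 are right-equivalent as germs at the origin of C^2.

The Hessian of f at 0 has rank 0. Corank 2; j^3 = (p + 2*q)^3 is a perfect cube, so E-series; the 5-jet and mu = 8 give E_8. The Hessian of g at 0 has rank 1. Corank 1: A-series; mu = 4 gives A_4. f is E_8 but g is A_4, hence not right-equivalent.

No.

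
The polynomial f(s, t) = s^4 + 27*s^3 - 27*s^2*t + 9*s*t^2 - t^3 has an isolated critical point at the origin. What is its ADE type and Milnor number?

Type E6, Milnor number mu = 6.

The Hessian of f at 0 is [[0, 0], [0, 0]] with rank 0, so corank 2. A Groebner basis of the Jacobian ideal J(f) in C{s,t} is {t^4, s*t^2 - 2*t^3/9, s^2 - 2*s*t/3 + t^2/9}; counting standard monomials gives mu = 6. Corank 2; j^3 = (3*s - t)^3 is a perfect cube, so E-series; the 4-jet and mu = 6 give E_6.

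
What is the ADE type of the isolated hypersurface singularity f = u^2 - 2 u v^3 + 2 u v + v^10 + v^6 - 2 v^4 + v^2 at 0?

A_{9}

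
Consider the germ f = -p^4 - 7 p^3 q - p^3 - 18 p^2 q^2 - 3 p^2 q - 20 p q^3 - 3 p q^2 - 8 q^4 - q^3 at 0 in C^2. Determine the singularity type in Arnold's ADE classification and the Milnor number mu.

Type E7, Milnor number mu = 7.

The Hessian of f at 0 has rank 0. Corank 2; j^3 = -(p + q)^3 is a perfect cube, so E-series; the 4-jet and mu = 7 give E_7.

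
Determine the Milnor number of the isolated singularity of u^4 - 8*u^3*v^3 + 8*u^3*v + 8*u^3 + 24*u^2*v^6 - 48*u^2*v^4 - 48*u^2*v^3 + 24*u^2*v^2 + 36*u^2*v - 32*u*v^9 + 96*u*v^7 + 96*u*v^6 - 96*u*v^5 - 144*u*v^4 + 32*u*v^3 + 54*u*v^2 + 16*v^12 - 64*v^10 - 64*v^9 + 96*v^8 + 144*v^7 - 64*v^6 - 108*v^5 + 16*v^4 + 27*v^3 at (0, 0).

6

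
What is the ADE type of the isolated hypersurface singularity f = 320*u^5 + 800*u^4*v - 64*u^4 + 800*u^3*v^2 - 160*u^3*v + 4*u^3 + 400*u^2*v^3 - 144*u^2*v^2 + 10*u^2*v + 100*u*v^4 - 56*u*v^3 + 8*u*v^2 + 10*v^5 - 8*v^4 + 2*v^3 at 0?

D_6

The Hessian of f at 0 is [[0, 0], [0, 0]] with rank 0, so corank 2. A Groebner basis of the Jacobian ideal J(f) in C{u,v} is {u^3 - 7*u^2 - 27*u*v/2 - 13*v^2/2, u^2*v + 9*u^2 + 35*u*v/2 + 17*v^2/2, -11*u^2 + u*v^2 - 43*u*v/2 - 21*v^2/2, 13*u^2 + 51*u*v/2 + v^3 + 25*v^2/2}; counting standard monomials gives mu = 6. Corank 2; j^3 = 2*(u + v)^2*(2*u + v) has shape L^2 M (L != M), so D-series; mu = 6 gives D_6.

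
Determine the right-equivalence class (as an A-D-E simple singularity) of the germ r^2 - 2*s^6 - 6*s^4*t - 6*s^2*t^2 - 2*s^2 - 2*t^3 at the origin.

A2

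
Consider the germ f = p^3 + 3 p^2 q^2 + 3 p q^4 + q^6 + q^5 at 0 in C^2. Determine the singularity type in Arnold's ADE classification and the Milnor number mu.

The Hessian of f at 0 has rank 0. Corank 2; j^3 = p^3 is a perfect cube, so E-series; the 5-jet and mu = 8 give E_8.

Type E_8, Milnor number mu = 8.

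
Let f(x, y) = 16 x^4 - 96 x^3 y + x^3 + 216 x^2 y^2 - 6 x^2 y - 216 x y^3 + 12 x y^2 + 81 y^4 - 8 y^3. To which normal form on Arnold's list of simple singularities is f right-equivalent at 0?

E_6

The Hessian of f at 0 has rank 0. Corank 2; j^3 = (x - 2*y)^3 is a perfect cube, so E-series; the 4-jet and mu = 6 give E_6.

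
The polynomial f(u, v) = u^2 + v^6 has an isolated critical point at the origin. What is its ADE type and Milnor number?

Type A_{5}, Milnor number mu = 5.

The Hessian of f at 0 has rank 1. Corank 1: A-series; mu = 5 gives A_5.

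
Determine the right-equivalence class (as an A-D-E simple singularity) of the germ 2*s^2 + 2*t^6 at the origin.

The Hessian of f at 0 has rank 1. Corank 1: A-series; mu = 5 gives A_5.

A5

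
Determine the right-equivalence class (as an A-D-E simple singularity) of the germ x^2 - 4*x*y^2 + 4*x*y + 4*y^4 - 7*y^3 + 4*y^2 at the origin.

A_{2}

The Hessian of f at 0 has rank 1. Corank 1: A-series; mu = 2 gives A_2.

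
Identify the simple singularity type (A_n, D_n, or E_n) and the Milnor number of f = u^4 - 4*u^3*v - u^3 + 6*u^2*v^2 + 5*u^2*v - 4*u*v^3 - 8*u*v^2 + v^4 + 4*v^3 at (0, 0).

The Hessian of f at 0 is [[0, 0], [0, 0]] with rank 0, so corank 2. A Groebner basis of the Jacobian ideal J(f) in C{u,v} is {u*v^2 + u*v/2 - v^2, u*v/4 + v^3 - v^2/2, u^2 - 3*u*v + 2*v^2}; counting standard monomials gives mu = 5. Corank 2; j^3 = -(u - 2*v)^2*(u - v) has shape L^2 M (L != M), so D-series; mu = 5 gives D_5.

Type D_5, Milnor number mu = 5.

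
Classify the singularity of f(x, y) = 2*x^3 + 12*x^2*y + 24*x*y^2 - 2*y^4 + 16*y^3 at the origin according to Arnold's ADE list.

The Hessian of f at 0 has rank 0. Corank 2; j^3 = 2*(x + 2*y)^3 is a perfect cube, so E-series; the 4-jet and mu = 6 give E_6.

E_6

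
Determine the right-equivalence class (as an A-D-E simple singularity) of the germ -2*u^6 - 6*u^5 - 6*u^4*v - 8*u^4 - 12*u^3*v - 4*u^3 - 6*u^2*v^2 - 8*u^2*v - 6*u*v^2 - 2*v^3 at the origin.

D_{4}

The Hessian of f at 0 is [[0, 0], [0, 0]] with rank 0, so corank 2. A Groebner basis of the Jacobian ideal J(f) in C{u,v} is {v^3, u^2 - 3*v^2/2, u*v + 3*v^2/2}; counting standard monomials gives mu = 4. Corank 2; j^3 = -2*(u + v)*(2*u^2 + 2*u*v + v^2) splits into three distinct lines over C (the quadratic factor has nonzero discriminant), so D_4.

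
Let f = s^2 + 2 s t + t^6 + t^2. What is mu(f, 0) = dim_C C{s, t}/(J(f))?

5

The Hessian of f at 0 is [[2, 2], [2, 2]] with rank 1, so corank 1. A Groebner basis of the Jacobian ideal J(f) in C{s,t} is {t^5, s + t}; counting standard monomials gives mu = 5. Corank 1: A-series; mu = 5 gives A_5.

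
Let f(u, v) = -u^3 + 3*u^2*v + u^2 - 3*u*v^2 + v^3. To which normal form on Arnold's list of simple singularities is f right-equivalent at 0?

The Hessian of f at 0 has rank 1. Corank 1: A-series; mu = 2 gives A_2.

A_2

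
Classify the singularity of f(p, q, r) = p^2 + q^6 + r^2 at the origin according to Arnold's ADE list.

The Hessian of f at 0 is [[2, 0, 0], [0, 0, 0], [0, 0, 2]] with rank 2, so corank 1. A Groebner basis of the Jacobian ideal J(f) in C{p,q,r} is {q^5, p, r}; counting standard monomials gives mu = 5. Corank 1: A-series; mu = 5 gives A_5.

A5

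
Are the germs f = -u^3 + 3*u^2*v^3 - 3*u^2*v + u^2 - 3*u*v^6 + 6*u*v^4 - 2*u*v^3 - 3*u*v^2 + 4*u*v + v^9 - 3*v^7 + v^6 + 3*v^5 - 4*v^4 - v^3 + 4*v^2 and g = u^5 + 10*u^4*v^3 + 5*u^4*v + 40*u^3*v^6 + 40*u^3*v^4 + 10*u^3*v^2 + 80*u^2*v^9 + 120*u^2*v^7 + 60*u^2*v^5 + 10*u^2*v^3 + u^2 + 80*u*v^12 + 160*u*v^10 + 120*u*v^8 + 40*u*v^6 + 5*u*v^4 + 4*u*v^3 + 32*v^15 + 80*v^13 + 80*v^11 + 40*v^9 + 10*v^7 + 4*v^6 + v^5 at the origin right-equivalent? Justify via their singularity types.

No.

The Hessian of f at 0 has rank 1. Corank 1: A-series; mu = 2 gives A_2. The Hessian of g at 0 has rank 1. Corank 1: A-series; mu = 4 gives A_4. f is A_2 but g is A_4, hence not right-equivalent.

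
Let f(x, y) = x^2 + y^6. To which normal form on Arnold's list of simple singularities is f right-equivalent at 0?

The Hessian of f at 0 has rank 1. Corank 1: A-series; mu = 5 gives A_5.

A_{5}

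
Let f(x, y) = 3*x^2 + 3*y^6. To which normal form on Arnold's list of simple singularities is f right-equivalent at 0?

A5

The Hessian of f at 0 has rank 1. Corank 1: A-series; mu = 5 gives A_5.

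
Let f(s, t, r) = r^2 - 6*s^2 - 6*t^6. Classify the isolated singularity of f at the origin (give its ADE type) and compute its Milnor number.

Type A_5, Milnor number mu = 5.

The Hessian of f at 0 has rank 2. Corank 1: A-series; mu = 5 gives A_5.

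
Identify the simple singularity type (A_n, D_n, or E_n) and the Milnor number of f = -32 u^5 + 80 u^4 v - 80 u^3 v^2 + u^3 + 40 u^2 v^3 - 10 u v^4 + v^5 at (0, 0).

Type E_8, Milnor number mu = 8.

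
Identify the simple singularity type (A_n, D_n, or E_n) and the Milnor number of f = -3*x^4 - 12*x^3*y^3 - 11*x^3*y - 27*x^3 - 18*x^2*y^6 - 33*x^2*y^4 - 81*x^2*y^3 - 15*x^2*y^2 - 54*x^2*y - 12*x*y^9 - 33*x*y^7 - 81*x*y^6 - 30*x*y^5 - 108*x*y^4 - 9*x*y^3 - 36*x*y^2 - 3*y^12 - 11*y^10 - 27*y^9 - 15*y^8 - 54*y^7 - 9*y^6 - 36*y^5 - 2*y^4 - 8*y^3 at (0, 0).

Type E_{7}, Milnor number mu = 7.

The Hessian of f at 0 has rank 0. Corank 2; j^3 = -(3*x + 2*y)^3 is a perfect cube, so E-series; the 4-jet and mu = 7 give E_7.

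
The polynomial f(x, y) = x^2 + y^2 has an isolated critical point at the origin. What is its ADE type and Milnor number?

Type A_1, Milnor number mu = 1.

The Hessian of f at 0 has rank 2. Corank 0: nondegenerate Morse point, so A_1.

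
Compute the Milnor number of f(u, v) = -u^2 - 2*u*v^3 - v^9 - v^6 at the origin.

The Hessian of f at 0 has rank 1. Corank 1: A-series; mu = 8 gives A_8.

8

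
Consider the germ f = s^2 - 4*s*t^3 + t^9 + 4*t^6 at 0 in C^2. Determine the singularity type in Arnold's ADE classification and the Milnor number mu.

The Hessian of f at 0 has rank 1. Corank 1: A-series; mu = 8 gives A_8.

Type A8, Milnor number mu = 8.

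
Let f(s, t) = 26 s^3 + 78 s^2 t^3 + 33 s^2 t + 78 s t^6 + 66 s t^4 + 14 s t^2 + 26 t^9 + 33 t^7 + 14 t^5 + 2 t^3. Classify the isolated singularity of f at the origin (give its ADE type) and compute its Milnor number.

Type D4, Milnor number mu = 4.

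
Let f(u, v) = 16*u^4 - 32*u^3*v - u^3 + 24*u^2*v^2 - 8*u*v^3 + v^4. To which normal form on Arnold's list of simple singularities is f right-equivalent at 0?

E_6

The Hessian of f at 0 has rank 0. Corank 2; j^3 = -u^3 is a perfect cube, so E-series; the 4-jet and mu = 6 give E_6.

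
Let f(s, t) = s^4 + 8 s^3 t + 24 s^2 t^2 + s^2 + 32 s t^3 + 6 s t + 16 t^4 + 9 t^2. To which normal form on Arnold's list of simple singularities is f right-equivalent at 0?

The Hessian of f at 0 has rank 1. Corank 1: A-series; mu = 3 gives A_3.

A_{3}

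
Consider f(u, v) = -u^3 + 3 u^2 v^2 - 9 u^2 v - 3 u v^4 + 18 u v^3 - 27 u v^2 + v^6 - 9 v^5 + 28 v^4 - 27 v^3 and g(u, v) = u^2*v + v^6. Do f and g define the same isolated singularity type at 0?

No.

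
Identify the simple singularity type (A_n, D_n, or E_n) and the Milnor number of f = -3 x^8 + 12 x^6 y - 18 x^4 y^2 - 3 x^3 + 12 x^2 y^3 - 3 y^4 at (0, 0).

Type E6, Milnor number mu = 6.

The Hessian of f at 0 is [[0, 0], [0, 0]] with rank 0, so corank 2. A Groebner basis of the Jacobian ideal J(f) in C{x,y} is {y^3, x^2}; counting standard monomials gives mu = 6. Corank 2; j^3 = -3*x^3 is a perfect cube, so E-series; the 4-jet and mu = 6 give E_6.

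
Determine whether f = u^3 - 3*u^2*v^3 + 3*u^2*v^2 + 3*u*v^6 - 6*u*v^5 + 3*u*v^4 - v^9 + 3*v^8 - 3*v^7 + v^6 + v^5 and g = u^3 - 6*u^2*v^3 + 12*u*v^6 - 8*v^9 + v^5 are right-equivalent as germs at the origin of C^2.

The Hessian of f at 0 has rank 0. Corank 2; j^3 = u^3 is a perfect cube, so E-series; the 5-jet and mu = 8 give E_8. The Hessian of g at 0 has rank 0. Corank 2; j^3 = u^3 is a perfect cube, so E-series; the 5-jet and mu = 8 give E_8. Both have type E_8, hence right-equivalent.

Yes.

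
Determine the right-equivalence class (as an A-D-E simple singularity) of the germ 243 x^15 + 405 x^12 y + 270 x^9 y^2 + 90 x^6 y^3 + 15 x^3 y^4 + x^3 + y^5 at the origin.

The Hessian of f at 0 has rank 0. Corank 2; j^3 = x^3 is a perfect cube, so E-series; the 5-jet and mu = 8 give E_8.

E8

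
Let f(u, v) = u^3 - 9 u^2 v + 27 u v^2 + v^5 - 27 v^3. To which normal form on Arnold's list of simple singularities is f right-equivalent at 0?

E_{8}

The Hessian of f at 0 has rank 0. Corank 2; j^3 = (u - 3*v)^3 is a perfect cube, so E-series; the 5-jet and mu = 8 give E_8.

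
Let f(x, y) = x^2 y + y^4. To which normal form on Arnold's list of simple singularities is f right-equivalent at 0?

D_5

The Hessian of f at 0 has rank 0. Corank 2; j^3 = x^2*y has shape L^2 M (L != M), so D-series; mu = 5 gives D_5.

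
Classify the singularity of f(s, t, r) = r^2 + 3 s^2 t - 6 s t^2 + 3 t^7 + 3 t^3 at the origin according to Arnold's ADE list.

The Hessian of f at 0 has rank 1. Corank 2; j^3 = 3*t*(s - t)^2 has shape L^2 M (L != M), so D-series; mu = 8 gives D_8.

D_{8}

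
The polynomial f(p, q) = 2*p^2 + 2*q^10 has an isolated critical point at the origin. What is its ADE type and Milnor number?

Type A_9, Milnor number mu = 9.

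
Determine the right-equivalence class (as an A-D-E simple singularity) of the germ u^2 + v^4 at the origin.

A_3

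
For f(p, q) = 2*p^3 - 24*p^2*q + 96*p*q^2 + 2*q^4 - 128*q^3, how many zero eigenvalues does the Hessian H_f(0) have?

2

The Hessian at 0 is [[0, 0], [0, 0]] of rank 0; hence corank 2.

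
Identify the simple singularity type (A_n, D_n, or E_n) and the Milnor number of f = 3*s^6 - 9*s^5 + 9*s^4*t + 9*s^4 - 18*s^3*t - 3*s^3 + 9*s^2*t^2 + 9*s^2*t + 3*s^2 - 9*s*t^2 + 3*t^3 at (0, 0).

The Hessian of f at 0 has rank 1. Corank 1: A-series; mu = 2 gives A_2.

Type A_{2}, Milnor number mu = 2.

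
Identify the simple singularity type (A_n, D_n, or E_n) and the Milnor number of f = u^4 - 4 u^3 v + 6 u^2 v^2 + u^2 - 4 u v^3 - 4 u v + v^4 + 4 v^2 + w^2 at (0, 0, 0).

Type A3, Milnor number mu = 3.

The Hessian of f at 0 has rank 2. Corank 1: A-series; mu = 3 gives A_3.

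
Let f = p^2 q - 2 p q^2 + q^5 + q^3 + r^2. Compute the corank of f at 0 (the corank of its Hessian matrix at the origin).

Hessian at 0 has rank 1.

2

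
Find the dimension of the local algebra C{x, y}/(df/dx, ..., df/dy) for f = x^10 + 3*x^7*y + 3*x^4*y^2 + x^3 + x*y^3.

The Hessian of f at 0 has rank 0. Corank 2; j^3 = x^3 is a perfect cube, so E-series; the 4-jet and mu = 7 give E_7.

7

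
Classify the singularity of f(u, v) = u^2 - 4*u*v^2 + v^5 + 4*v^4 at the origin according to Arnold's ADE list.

A_{4}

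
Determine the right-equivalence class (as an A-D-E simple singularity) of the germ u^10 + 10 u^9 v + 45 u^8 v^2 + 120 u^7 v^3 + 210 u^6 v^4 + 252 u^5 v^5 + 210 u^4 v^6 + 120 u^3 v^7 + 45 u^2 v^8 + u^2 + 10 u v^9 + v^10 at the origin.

A_{9}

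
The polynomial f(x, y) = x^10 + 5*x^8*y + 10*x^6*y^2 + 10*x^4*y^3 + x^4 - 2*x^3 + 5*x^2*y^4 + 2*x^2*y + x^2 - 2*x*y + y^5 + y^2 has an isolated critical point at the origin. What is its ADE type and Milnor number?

Type A_4, Milnor number mu = 4.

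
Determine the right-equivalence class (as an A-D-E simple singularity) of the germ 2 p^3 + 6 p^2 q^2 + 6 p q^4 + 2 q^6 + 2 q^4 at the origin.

The Hessian of f at 0 has rank 0. Corank 2; j^3 = 2*p^3 is a perfect cube, so E-series; the 4-jet and mu = 6 give E_6.

E_{6}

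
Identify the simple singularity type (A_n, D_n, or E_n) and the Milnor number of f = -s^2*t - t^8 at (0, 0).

Type D_{9}, Milnor number mu = 9.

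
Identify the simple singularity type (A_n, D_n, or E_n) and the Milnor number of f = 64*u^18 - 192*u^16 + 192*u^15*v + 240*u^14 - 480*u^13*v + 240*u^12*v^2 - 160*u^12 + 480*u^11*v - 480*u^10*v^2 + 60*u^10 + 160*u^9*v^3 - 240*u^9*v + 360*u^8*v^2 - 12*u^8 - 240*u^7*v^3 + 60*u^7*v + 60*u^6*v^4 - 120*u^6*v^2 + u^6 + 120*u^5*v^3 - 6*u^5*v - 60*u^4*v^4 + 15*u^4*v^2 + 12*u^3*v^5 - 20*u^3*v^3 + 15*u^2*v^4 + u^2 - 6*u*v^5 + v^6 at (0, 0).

The Hessian of f at 0 has rank 1. Corank 1: A-series; mu = 5 gives A_5.

Type A_5, Milnor number mu = 5.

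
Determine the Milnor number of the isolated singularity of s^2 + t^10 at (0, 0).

9

The Hessian of f at 0 is [[2, 0], [0, 0]] with rank 1, so corank 1. A Groebner basis of the Jacobian ideal J(f) in C{s,t} is {t^9, s}; counting standard monomials gives mu = 9. Corank 1: A-series; mu = 9 gives A_9.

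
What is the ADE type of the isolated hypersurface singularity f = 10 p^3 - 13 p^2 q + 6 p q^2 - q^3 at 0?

D_4

The Hessian of f at 0 has rank 0. Corank 2; j^3 = (2*p - q)*(5*p^2 - 4*p*q + q^2) splits into three distinct lines over C (the quadratic factor has nonzero discriminant), so D_4.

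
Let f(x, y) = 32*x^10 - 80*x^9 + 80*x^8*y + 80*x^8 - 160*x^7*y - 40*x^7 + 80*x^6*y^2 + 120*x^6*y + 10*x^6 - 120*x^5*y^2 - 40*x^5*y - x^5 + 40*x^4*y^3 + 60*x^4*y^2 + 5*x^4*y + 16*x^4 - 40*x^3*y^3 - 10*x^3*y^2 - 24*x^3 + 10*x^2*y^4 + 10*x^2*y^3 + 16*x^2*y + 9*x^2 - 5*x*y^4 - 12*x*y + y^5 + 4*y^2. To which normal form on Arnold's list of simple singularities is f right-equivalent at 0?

A_4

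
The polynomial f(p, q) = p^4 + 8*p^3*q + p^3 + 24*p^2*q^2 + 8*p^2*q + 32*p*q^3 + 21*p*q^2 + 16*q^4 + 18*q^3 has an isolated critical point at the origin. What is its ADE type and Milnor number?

The Hessian of f at 0 has rank 0. Corank 2; j^3 = (p + 2*q)*(p + 3*q)^2 has shape L^2 M (L != M), so D-series; mu = 5 gives D_5.

Type D_5, Milnor number mu = 5.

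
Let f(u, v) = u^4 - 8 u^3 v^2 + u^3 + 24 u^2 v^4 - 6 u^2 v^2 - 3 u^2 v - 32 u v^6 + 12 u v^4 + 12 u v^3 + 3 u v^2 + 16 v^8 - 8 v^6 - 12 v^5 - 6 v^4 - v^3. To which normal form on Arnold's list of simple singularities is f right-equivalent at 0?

E_6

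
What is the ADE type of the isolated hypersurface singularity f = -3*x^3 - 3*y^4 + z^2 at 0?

E6

The Hessian of f at 0 has rank 1. Corank 2; j^3 = -3*x^3 is a perfect cube, so E-series; the 4-jet and mu = 6 give E_6.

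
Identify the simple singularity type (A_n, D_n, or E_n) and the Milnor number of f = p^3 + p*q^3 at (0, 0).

Type E7, Milnor number mu = 7.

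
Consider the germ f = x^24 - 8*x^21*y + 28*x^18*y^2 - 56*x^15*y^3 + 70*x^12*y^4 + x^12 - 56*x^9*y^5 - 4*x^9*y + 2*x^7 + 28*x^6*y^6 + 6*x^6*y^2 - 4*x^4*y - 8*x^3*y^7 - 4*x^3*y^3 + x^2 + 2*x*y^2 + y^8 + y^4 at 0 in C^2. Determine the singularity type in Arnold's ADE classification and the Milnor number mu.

Type A_{7}, Milnor number mu = 7.

The Hessian of f at 0 has rank 1. Corank 1: A-series; mu = 7 gives A_7.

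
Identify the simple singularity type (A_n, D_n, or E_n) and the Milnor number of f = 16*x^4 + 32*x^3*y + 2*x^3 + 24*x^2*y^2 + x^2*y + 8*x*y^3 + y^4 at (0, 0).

The Hessian of f at 0 is [[0, 0], [0, 0]] with rank 0, so corank 2. A Groebner basis of the Jacobian ideal J(f) in C{x,y} is {x*y^2, -x*y/8 + y^3, x^2 + x*y/2}; counting standard monomials gives mu = 5. Corank 2; j^3 = x^2*(2*x + y) has shape L^2 M (L != M), so D-series; mu = 5 gives D_5.

Type D5, Milnor number mu = 5.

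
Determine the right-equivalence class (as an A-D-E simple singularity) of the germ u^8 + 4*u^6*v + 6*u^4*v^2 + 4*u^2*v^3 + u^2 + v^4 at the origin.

A_{3}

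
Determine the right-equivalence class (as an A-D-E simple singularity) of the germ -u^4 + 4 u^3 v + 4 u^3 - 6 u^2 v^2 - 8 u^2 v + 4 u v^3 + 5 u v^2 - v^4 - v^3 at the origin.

The Hessian of f at 0 has rank 0. Corank 2; j^3 = (u - v)*(2*u - v)^2 has shape L^2 M (L != M), so D-series; mu = 5 gives D_5.

D5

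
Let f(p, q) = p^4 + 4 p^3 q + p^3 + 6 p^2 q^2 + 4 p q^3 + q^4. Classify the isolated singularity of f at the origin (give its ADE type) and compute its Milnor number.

Type E6, Milnor number mu = 6.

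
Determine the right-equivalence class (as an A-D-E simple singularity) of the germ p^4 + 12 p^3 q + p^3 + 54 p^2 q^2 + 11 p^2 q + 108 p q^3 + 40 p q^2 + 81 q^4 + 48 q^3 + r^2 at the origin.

D_{5}

The Hessian of f at 0 has rank 1. Corank 2; j^3 = (p + 3*q)*(p + 4*q)^2 has shape L^2 M (L != M), so D-series; mu = 5 gives D_5.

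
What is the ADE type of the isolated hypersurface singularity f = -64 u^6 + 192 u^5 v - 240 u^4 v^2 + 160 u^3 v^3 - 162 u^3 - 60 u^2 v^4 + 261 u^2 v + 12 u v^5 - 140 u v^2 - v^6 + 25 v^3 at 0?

D7

The Hessian of f at 0 has rank 0. Corank 2; j^3 = -(2*u - v)*(9*u - 5*v)^2 has shape L^2 M (L != M), so D-series; mu = 7 gives D_7.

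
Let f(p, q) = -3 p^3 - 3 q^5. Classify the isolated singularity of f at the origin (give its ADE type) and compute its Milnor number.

Type E_{8}, Milnor number mu = 8.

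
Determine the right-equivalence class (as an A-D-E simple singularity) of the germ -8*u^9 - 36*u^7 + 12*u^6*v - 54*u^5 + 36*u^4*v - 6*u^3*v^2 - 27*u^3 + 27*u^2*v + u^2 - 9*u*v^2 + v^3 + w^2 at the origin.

The Hessian of f at 0 has rank 2. Corank 1: A-series; mu = 2 gives A_2.

A2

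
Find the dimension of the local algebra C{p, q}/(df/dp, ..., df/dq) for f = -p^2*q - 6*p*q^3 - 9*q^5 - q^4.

The Hessian of f at 0 is [[0, 0], [0, 0]] with rank 0, so corank 2. A Groebner basis of the Jacobian ideal J(f) in C{p,q} is {p*q^2, p*q/3 + q^3, p^2 - 4*p*q/3}; counting standard monomials gives mu = 5. Corank 2; j^3 = -p^2*q has shape L^2 M (L != M), so D-series; mu = 5 gives D_5.

5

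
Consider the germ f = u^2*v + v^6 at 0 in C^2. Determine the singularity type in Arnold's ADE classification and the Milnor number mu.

Type D_{7}, Milnor number mu = 7.

The Hessian of f at 0 is [[0, 0], [0, 0]] with rank 0, so corank 2. A Groebner basis of the Jacobian ideal J(f) in C{u,v} is {u^2/6 + v^5, u^3, u*v}; counting standard monomials gives mu = 7. Corank 2; j^3 = u^2*v has shape L^2 M (L != M), so D-series; mu = 7 gives D_7.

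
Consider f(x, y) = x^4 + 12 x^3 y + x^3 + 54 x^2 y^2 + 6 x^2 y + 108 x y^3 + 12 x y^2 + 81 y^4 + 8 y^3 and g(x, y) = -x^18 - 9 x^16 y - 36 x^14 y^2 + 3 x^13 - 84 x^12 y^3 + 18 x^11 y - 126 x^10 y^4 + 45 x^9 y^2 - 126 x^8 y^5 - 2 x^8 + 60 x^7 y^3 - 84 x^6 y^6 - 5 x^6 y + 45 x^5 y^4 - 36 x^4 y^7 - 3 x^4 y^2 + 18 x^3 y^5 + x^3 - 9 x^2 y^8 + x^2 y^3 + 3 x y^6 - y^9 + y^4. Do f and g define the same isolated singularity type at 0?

Yes.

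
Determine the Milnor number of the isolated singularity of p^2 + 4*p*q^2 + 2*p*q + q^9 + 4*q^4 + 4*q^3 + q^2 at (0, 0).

8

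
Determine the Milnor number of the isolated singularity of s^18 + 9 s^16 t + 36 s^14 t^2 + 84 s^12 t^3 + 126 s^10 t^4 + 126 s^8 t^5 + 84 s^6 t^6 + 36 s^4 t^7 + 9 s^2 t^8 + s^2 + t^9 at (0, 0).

The Hessian of f at 0 is [[2, 0], [0, 0]] with rank 1, so corank 1. A Groebner basis of the Jacobian ideal J(f) in C{s,t} is {t^8, s}; counting standard monomials gives mu = 8. Corank 1: A-series; mu = 8 gives A_8.

8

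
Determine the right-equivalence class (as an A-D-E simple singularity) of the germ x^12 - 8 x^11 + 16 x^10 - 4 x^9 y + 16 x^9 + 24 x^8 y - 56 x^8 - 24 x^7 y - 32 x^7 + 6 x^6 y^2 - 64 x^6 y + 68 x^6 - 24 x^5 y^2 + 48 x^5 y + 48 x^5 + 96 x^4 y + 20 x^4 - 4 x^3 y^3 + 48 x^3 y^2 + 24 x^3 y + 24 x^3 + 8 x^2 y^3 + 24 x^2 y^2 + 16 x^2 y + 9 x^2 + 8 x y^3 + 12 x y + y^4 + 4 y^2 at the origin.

The Hessian of f at 0 is [[18, 12], [12, 8]] with rank 1, so corank 1. A Groebner basis of the Jacobian ideal J(f) in C{x,y} is {x^2 + 3*x/4 + y/2, x*y - 9*x/8 - 3*y/4, 27*x/16 + y^2 + 9*y/8}; counting standard monomials gives mu = 3. Corank 1: A-series; mu = 3 gives A_3.

A_{3}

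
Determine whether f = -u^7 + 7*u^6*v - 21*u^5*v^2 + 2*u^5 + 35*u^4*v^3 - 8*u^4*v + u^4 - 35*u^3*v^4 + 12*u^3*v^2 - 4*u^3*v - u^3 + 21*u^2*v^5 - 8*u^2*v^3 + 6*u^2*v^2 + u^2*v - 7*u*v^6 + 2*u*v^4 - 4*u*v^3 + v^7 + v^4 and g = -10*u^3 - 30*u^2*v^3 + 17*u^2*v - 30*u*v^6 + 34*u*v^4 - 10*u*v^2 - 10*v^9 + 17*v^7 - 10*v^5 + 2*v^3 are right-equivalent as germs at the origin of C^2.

No.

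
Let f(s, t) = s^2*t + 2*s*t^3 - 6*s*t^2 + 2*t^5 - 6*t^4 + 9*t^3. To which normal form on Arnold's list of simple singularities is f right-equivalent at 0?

D_{6}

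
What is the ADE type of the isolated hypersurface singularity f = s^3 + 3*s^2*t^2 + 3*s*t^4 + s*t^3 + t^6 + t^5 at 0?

E_{7}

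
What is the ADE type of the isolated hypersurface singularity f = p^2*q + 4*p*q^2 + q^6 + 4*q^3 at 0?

D_7

The Hessian of f at 0 has rank 0. Corank 2; j^3 = q*(p + 2*q)^2 has shape L^2 M (L != M), so D-series; mu = 7 gives D_7.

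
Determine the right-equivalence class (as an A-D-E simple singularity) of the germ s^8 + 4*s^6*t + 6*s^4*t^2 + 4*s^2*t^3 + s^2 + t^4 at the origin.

A_{3}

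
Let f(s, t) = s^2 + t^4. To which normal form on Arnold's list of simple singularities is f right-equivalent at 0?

A_3

The Hessian of f at 0 has rank 1. Corank 1: A-series; mu = 3 gives A_3.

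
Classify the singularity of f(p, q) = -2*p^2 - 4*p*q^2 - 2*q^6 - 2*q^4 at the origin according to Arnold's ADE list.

A_{5}

The Hessian of f at 0 is [[-4, 0], [0, 0]] with rank 1, so corank 1. A Groebner basis of the Jacobian ideal J(f) in C{p,q} is {p^3, p^2*q, p + q^2}; counting standard monomials gives mu = 5. Corank 1: A-series; mu = 5 gives A_5.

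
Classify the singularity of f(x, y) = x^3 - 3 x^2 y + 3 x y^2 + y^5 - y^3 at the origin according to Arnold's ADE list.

The Hessian of f at 0 has rank 0. Corank 2; j^3 = (x - y)^3 is a perfect cube, so E-series; the 5-jet and mu = 8 give E_8.

E_8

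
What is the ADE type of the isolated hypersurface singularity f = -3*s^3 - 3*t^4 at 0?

E_6

The Hessian of f at 0 has rank 0. Corank 2; j^3 = -3*s^3 is a perfect cube, so E-series; the 4-jet and mu = 6 give E_6.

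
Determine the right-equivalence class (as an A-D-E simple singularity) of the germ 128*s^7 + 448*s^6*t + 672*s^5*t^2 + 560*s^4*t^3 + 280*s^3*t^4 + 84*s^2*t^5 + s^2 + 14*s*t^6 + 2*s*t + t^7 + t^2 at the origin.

A_{6}

The Hessian of f at 0 has rank 1. Corank 1: A-series; mu = 6 gives A_6.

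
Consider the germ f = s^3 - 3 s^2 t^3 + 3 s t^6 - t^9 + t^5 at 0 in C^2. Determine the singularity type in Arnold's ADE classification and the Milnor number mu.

Type E_8, Milnor number mu = 8.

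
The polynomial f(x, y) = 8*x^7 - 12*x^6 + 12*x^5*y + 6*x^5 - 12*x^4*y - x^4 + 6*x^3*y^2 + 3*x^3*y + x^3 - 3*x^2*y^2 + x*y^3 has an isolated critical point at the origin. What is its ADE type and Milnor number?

Type E_{7}, Milnor number mu = 7.

The Hessian of f at 0 has rank 0. Corank 2; j^3 = x^3 is a perfect cube, so E-series; the 4-jet and mu = 7 give E_7.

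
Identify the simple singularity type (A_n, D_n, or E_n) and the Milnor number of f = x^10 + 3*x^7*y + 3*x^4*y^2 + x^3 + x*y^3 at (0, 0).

Type E_{7}, Milnor number mu = 7.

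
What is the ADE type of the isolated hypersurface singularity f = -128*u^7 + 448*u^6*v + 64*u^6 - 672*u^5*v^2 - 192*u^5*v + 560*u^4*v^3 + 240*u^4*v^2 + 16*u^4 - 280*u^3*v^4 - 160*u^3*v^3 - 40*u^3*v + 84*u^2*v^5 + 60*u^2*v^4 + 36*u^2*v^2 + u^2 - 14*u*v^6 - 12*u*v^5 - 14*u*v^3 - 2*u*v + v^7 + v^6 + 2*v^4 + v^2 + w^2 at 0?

A_6

The Hessian of f at 0 is [[2, -2, 0], [-2, 2, 0], [0, 0, 2]] with rank 2, so corank 1. A Groebner basis of the Jacobian ideal J(f) in C{u,v,w} is {u*v + v^4 - v^2, u*v^2 + u/6 - 5*v^3/6 - v/6, u^2 - 2*u*v + v^2, w}; counting standard monomials gives mu = 6. Corank 1: A-series; mu = 6 gives A_6.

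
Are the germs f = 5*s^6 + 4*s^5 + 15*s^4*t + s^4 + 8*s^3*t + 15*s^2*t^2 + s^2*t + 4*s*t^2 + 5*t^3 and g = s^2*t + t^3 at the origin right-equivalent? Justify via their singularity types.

Yes.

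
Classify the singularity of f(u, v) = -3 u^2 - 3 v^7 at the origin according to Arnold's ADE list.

The Hessian of f at 0 has rank 1. Corank 1: A-series; mu = 6 gives A_6.

A6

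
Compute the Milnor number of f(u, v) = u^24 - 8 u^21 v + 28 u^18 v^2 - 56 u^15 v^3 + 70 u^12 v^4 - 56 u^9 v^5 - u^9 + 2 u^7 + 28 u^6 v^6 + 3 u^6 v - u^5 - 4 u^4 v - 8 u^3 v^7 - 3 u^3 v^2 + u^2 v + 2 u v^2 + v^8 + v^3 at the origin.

The Hessian of f at 0 has rank 0. Corank 2; j^3 = v*(u + v)^2 has shape L^2 M (L != M), so D-series; mu = 9 gives D_9.

9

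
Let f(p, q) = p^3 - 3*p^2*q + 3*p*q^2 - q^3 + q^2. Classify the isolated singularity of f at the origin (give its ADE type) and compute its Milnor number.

Type A_{2}, Milnor number mu = 2.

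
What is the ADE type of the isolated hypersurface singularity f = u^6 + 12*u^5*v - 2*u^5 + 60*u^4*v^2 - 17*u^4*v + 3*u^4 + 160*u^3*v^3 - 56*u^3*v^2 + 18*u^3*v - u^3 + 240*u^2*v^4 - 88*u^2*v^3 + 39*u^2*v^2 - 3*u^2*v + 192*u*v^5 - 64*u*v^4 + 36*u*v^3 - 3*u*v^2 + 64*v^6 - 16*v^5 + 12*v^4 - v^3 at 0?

The Hessian of f at 0 has rank 0. Corank 2; j^3 = -(u + v)^3 is a perfect cube, so E-series; the 5-jet and mu = 8 give E_8.

E_8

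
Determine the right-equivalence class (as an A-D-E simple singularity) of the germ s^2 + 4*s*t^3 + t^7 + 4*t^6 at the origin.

The Hessian of f at 0 is [[2, 0], [0, 0]] with rank 1, so corank 1. A Groebner basis of the Jacobian ideal J(f) in C{s,t} is {s/2 + t^3, s^2}; counting standard monomials gives mu = 6. Corank 1: A-series; mu = 6 gives A_6.

A_6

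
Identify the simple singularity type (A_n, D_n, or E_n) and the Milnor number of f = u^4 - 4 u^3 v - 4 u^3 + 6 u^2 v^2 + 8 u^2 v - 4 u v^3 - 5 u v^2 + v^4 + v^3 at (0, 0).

The Hessian of f at 0 has rank 0. Corank 2; j^3 = -(u - v)*(2*u - v)^2 has shape L^2 M (L != M), so D-series; mu = 5 gives D_5.

Type D_{5}, Milnor number mu = 5.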